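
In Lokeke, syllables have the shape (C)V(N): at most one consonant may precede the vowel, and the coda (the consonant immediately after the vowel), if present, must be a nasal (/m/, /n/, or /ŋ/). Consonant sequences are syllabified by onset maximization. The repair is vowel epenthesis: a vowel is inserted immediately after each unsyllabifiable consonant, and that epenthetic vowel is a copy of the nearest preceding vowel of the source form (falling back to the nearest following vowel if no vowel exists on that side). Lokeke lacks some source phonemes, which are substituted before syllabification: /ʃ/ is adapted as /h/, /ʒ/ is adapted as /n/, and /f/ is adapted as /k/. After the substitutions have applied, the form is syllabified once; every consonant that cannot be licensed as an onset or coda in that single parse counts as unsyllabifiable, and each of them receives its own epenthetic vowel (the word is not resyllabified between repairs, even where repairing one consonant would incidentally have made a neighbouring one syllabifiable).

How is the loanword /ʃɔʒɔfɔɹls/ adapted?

hɔnɔkɔɹɔlɔsɔ

Substitution: /ʃ/ → /h/, /ʒ/ → /n/, /f/ → /k/, giving /hɔnɔkɔɹls/.
The consonants /ɹ/, /l/, /s/ cannot be parsed into a legal (C)V(N) syllable (only a nasal (/m/, /n/, or /ŋ/) is licensed in coda position; onsets are limited to one consonant).
Inserting the epenthetic vowel yields /ɹ/ → /ɹɔ/, /l/ → /lɔ/, /s/ → /sɔ/.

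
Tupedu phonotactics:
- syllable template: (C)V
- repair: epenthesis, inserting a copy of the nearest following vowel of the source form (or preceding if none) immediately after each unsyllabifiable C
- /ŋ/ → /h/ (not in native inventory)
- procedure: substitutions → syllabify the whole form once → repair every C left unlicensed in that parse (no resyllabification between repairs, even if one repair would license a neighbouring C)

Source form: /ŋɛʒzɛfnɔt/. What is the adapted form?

hɛʒɛzɛfɔnɔtɔ

Substitution: /ŋ/ → /h/, giving /hɛʒzɛfnɔt/.
Syllabifying with onset maximization leaves /ʒ/, /f/, /t/ stranded (no codas are permitted; onsets are limited to one consonant).
Each unlicensed consonant becomes the onset of a new syllable: /ʒ/ → /ʒɛ/, /f/ → /fɔ/, /t/ → /tɔ/.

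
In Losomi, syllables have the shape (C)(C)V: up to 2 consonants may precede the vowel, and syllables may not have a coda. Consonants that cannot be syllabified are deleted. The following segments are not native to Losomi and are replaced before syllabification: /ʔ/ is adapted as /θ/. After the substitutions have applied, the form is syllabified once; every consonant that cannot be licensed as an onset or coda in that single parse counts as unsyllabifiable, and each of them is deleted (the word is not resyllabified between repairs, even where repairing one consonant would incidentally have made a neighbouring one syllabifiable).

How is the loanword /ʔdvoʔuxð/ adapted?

dvoθu

Substitution: /ʔ/ → /θ/, giving /θdvoθuxð/.
Syllabifying with onset maximization leaves /θ/, /x/, /ð/ stranded (no codas are permitted; onsets may contain at most 2 consonants).
Each unlicensed consonant is deleted: /θ/, /x/, /ð/.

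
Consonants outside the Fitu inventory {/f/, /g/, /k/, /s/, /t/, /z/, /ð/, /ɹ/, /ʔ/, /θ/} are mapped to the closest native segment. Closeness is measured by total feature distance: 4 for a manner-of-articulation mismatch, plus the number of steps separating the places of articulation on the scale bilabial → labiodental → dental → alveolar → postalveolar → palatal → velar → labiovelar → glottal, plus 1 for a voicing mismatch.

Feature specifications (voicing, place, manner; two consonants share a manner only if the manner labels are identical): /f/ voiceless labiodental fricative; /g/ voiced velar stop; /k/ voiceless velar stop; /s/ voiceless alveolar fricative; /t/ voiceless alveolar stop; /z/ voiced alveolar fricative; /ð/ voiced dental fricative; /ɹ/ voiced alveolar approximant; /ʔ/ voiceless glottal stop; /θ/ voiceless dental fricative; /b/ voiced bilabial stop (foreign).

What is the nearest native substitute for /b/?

/t/ is closest: same manner (stop), place distance 3 (bilabial→alveolar), voicing differs (+1); total 4. Next closest is /f/ at distance 6.

t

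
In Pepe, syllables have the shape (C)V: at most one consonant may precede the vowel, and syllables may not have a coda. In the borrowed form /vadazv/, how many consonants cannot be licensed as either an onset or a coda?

Syllabifying with onset maximization leaves /z/, /v/ stranded (no codas are permitted; onsets are limited to one consonant).

2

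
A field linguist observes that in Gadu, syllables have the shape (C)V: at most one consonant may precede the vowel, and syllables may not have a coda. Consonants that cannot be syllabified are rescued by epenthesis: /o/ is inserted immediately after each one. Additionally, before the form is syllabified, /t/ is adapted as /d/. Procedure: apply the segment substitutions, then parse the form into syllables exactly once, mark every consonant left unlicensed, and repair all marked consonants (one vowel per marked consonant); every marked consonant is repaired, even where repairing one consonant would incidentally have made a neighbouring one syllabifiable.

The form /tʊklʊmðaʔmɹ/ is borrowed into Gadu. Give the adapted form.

dʊkolʊmoðaʔomoɹo

Substitution: /t/ → /d/, giving /dʊklʊmðaʔmɹ/.
The consonants /k/, /m/, /ʔ/, /m/, /ɹ/ cannot be parsed into a legal (C)V syllable (no codas are permitted; onsets are limited to one consonant).
Inserting the epenthetic vowel yields /k/ → /ko/, /m/ → /mo/, /ʔ/ → /ʔo/, /m/ → /mo/, /ɹ/ → /ɹo/.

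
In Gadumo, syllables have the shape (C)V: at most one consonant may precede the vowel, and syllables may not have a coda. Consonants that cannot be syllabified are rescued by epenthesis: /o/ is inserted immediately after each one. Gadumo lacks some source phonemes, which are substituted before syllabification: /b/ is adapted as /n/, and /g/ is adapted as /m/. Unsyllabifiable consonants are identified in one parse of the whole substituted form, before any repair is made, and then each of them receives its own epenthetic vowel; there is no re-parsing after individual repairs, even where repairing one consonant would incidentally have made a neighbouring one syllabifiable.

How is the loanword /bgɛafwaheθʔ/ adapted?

nomɛafowaheθoʔo

Substitution: /b/ → /n/, /g/ → /m/, giving /nmɛafwaheθʔ/.
Syllabifying with onset maximization leaves /n/, /f/, /θ/, /ʔ/ stranded (no codas are permitted; onsets are limited to one consonant).
Epenthesis after each stranded consonant: /n/ → /no/, /f/ → /fo/, /θ/ → /θo/, /ʔ/ → /ʔo/.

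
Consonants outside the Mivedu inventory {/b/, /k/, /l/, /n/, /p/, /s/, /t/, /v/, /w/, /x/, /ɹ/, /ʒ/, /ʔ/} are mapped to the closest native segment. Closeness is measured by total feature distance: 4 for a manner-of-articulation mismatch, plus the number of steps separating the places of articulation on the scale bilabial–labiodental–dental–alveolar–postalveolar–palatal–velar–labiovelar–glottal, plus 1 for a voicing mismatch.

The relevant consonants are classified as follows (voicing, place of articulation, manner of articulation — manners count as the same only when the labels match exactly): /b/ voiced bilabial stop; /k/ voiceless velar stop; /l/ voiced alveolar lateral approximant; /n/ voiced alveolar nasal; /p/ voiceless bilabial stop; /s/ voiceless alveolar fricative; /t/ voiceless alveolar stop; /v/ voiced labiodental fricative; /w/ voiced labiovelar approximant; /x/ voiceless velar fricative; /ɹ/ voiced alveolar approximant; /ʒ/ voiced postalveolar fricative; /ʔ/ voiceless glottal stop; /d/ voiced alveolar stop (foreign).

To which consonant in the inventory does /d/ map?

/t/ is closest: same manner (stop), place distance 0 (alveolar→alveolar), voicing differs (+1); total 1. Next closest is /b/ at distance 3.

t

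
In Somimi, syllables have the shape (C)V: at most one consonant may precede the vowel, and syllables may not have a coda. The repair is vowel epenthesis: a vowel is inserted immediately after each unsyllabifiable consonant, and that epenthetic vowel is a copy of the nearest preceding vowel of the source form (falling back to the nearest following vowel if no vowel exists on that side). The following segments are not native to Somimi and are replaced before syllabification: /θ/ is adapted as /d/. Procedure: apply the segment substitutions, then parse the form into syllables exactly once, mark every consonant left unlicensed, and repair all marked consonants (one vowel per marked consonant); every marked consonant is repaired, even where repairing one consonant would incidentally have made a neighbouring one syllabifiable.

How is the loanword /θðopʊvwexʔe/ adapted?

Substitution: /θ/ → /d/, giving /dðopʊvwexʔe/.
Under (C)V, the unsyllabifiable consonants are /d/, /v/, /x/ (no codas are permitted; onsets are limited to one consonant).
Inserting the epenthetic vowel yields /d/ → /do/, /v/ → /vʊ/, /x/ → /xe/.

doðopʊvʊwexeʔe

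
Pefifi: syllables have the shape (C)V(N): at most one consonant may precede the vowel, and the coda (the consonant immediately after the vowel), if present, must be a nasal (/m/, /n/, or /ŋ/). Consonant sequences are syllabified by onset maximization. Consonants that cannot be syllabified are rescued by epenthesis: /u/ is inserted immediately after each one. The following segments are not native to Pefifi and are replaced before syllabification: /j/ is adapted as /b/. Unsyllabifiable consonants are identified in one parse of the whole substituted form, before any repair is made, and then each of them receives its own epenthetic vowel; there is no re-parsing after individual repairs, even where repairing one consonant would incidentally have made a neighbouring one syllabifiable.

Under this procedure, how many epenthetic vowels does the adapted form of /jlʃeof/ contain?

After substitution the input is /blʃeof/.
The unsyllabifiable consonants are /b/, /l/, /f/; each receives one epenthetic vowel.

3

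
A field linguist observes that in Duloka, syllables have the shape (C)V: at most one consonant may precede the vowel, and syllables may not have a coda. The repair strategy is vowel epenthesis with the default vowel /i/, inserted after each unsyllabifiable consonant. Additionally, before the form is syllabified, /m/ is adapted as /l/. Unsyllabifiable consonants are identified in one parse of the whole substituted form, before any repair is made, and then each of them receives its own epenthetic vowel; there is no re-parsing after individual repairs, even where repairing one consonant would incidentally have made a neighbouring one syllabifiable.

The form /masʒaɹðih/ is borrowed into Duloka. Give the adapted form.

lasiʒaɹiðihi

Substitution: /m/ → /l/, giving /lasʒaɹðih/.
Syllabifying with onset maximization leaves /s/, /ɹ/, /h/ stranded (no codas are permitted; onsets are limited to one consonant).
Inserting the epenthetic vowel yields /s/ → /si/, /ɹ/ → /ɹi/, /h/ → /hi/.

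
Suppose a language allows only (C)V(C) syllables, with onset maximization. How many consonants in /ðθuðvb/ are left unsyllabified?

3

Under (C)V(C), the unsyllabifiable consonants are /ð/, /v/, /b/ (at most one coda consonant is licensed; onsets are limited to one consonant).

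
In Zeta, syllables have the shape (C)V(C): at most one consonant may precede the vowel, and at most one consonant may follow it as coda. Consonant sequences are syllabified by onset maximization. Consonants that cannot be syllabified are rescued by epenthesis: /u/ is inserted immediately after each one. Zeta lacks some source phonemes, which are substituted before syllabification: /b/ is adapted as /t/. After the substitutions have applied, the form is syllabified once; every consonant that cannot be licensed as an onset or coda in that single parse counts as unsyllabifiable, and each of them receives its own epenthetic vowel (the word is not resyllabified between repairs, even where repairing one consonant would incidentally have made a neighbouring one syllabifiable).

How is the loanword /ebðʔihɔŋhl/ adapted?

etðuʔihɔŋhulu

Substitution: /b/ → /t/, giving /etðʔihɔŋhl/.
Under (C)V(C), the unsyllabifiable consonants are /ð/, /h/, /l/ (at most one coda consonant is licensed; onsets are limited to one consonant).
Each unlicensed consonant becomes the onset of a new syllable: /ð/ → /ðu/, /h/ → /hu/, /l/ → /lu/.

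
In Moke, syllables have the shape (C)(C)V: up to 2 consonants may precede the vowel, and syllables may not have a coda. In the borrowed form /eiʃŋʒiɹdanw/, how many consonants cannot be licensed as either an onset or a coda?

3

Syllabifying with onset maximization leaves /ʃ/, /n/, /w/ stranded (no codas are permitted; onsets may contain at most 2 consonants).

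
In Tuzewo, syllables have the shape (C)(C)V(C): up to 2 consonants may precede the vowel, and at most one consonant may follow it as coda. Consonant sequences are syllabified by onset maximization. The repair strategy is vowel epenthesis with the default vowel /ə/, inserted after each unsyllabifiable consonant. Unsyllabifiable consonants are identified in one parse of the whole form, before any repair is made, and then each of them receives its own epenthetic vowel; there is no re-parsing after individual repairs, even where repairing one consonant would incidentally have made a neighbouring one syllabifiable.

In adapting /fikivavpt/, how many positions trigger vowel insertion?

2

The unsyllabifiable consonants are /p/, /t/; each receives one epenthetic vowel.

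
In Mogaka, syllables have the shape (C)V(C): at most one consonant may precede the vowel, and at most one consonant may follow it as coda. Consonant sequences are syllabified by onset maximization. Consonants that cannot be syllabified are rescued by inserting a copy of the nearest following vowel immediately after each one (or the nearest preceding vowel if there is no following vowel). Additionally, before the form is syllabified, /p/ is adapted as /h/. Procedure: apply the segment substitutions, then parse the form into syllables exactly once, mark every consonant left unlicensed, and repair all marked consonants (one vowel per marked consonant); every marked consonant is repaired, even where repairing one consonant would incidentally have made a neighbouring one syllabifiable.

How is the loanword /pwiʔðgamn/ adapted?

Substitution: /p/ → /h/, giving /hwiʔðgamn/.
Syllabifying with onset maximization leaves /h/, /ð/, /n/ stranded (at most one coda consonant is licensed; onsets are limited to one consonant).
Epenthesis after each stranded consonant: /h/ → /hi/, /ð/ → /ða/, /n/ → /na/.

hiwiʔðagamna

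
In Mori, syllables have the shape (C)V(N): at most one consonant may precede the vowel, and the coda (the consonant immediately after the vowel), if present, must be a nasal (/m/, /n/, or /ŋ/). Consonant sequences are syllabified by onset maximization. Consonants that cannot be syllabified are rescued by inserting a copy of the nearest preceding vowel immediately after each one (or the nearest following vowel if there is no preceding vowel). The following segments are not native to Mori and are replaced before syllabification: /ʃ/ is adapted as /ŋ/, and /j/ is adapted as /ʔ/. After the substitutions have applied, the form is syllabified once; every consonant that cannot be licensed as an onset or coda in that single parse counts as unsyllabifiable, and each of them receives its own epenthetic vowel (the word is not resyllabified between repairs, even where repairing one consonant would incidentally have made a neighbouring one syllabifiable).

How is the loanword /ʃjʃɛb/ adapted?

ŋɛʔɛŋɛbɛ

Substitution: /ʃ/ → /ŋ/, /j/ → /ʔ/, giving /ŋʔŋɛb/.
Syllabifying with onset maximization leaves /ŋ/, /ʔ/, /b/ stranded (only a nasal (/m/, /n/, or /ŋ/) is licensed in coda position; onsets are limited to one consonant).
Epenthesis after each stranded consonant: /ŋ/ → /ŋɛ/, /ʔ/ → /ʔɛ/, /b/ → /bɛ/.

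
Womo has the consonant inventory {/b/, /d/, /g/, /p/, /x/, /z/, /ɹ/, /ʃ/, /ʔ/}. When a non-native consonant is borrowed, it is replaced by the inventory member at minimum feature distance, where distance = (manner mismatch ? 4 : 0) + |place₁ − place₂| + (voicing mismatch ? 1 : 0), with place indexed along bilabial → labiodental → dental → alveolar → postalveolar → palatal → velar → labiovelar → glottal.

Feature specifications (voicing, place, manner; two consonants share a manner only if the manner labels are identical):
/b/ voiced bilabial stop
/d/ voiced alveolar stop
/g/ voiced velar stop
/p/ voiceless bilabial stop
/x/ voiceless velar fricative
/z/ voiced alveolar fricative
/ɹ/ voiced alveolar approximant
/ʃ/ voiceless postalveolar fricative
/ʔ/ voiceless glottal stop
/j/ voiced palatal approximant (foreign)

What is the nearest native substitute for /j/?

ɹ

/ɹ/ is closest: same manner (approximant), place distance 2 (palatal→alveolar), same voicing; total 2. Next closest is /g/ at distance 5.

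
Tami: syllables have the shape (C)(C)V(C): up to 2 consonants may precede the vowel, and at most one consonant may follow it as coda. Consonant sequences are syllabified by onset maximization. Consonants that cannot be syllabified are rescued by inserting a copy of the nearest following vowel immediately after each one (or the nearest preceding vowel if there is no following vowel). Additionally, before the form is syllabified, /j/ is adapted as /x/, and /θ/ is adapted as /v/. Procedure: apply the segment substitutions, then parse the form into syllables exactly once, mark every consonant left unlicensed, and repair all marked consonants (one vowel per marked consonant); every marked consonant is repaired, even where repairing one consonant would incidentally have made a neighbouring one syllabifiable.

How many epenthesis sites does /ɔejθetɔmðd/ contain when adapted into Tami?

2

After substitution the input is /ɔexvetɔmðd/.
The unsyllabifiable consonants are /ð/, /d/; each receives one epenthetic vowel.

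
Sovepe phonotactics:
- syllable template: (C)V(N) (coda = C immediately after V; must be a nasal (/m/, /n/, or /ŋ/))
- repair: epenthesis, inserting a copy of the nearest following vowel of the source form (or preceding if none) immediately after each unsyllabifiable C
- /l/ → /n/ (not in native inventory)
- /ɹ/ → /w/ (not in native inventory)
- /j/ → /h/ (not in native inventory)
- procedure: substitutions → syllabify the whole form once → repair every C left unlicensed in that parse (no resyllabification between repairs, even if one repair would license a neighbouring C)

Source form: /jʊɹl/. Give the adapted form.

Substitution: /j/ → /h/, /ɹ/ → /w/, /l/ → /n/, giving /hʊwn/.
The consonants /w/, /n/ cannot be parsed into a legal (C)V(N) syllable (only a nasal (/m/, /n/, or /ŋ/) is licensed in coda position; onsets are limited to one consonant).
Inserting the epenthetic vowel yields /w/ → /wʊ/, /n/ → /nʊ/.

hʊwʊnʊ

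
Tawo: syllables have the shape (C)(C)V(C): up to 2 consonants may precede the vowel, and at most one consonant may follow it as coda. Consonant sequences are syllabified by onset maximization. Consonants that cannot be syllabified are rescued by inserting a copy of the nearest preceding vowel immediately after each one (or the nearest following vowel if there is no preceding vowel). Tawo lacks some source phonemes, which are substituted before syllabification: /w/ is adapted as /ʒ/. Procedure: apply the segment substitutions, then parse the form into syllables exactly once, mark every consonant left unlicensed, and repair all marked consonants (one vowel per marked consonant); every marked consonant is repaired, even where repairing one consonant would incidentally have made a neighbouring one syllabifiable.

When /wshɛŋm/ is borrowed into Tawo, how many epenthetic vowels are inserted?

2

After substitution the input is /ʒshɛŋm/.
The unsyllabifiable consonants are /ʒ/, /m/; each receives one epenthetic vowel.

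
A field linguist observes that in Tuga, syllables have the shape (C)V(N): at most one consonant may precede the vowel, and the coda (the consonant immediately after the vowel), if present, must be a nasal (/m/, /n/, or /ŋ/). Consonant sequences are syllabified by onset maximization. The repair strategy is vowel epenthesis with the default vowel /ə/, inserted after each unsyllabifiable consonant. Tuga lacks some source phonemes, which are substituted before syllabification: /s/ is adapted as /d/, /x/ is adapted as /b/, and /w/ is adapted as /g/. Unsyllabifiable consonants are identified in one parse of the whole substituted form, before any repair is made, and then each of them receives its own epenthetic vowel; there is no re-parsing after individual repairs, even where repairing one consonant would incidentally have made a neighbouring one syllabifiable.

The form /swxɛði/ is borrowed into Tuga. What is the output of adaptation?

Substitution: /s/ → /d/, /w/ → /g/, /x/ → /b/, giving /dgbɛði/.
The consonants /d/, /g/ cannot be parsed into a legal (C)V(N) syllable (only a nasal (/m/, /n/, or /ŋ/) is licensed in coda position; onsets are limited to one consonant).
Inserting the epenthetic vowel yields /d/ → /də/, /g/ → /gə/.

dəgəbɛði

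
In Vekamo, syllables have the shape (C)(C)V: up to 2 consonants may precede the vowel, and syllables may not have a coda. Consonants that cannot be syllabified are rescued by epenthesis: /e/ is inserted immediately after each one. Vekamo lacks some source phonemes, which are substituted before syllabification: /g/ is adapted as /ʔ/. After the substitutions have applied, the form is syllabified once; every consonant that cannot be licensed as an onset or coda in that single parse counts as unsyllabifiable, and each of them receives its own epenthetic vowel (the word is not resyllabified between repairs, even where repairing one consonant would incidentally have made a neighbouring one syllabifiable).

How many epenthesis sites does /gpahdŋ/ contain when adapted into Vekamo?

After substitution the input is /ʔpahdŋ/.
The unsyllabifiable consonants are /h/, /d/, /ŋ/; each receives one epenthetic vowel.

3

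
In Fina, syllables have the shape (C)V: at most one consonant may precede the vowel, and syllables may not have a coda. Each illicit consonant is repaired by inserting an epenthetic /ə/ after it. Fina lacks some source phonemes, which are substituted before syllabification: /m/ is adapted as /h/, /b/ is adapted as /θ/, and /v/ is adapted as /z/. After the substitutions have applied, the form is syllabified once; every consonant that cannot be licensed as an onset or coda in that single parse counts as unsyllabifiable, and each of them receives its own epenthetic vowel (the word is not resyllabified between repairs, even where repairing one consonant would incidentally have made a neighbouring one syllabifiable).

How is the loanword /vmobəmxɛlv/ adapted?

zəhoθəhəxɛləzə

Substitution: /v/ → /z/, /m/ → /h/, /b/ → /θ/, giving /zhoθəhxɛlz/.
The consonants /z/, /h/, /l/, /z/ cannot be parsed into a legal (C)V syllable (no codas are permitted; onsets are limited to one consonant).
Each unlicensed consonant becomes the onset of a new syllable: /z/ → /zə/, /h/ → /hə/, /l/ → /lə/, /z/ → /zə/.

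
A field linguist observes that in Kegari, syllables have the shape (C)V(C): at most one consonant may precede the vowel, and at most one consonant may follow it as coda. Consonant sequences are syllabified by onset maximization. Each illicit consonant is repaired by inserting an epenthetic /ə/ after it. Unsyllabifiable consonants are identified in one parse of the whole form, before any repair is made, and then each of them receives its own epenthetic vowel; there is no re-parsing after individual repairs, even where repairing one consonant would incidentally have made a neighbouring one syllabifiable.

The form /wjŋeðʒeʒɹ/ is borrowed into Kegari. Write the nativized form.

Under (C)V(C), the unsyllabifiable consonants are /w/, /j/, /ɹ/ (at most one coda consonant is licensed; onsets are limited to one consonant).
Each unlicensed consonant becomes the onset of a new syllable: /w/ → /wə/, /j/ → /jə/, /ɹ/ → /ɹə/.

wəjəŋeðʒeʒɹə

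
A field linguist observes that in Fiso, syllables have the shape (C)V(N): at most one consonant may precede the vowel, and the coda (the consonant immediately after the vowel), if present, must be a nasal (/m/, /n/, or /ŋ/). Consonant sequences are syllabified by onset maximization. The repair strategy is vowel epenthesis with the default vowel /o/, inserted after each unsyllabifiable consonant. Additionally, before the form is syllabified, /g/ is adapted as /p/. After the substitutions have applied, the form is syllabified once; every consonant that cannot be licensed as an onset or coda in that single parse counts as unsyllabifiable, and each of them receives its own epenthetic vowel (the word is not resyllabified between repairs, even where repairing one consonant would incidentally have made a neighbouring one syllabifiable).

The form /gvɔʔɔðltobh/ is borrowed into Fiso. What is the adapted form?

Substitution: /g/ → /p/, giving /pvɔʔɔðltobh/.
Under (C)V(N), the unsyllabifiable consonants are /p/, /ð/, /l/, /b/, /h/ (only a nasal (/m/, /n/, or /ŋ/) is licensed in coda position; onsets are limited to one consonant).
Each unlicensed consonant becomes the onset of a new syllable: /p/ → /po/, /ð/ → /ðo/, /l/ → /lo/, /b/ → /bo/, /h/ → /ho/.

povɔʔɔðolotoboho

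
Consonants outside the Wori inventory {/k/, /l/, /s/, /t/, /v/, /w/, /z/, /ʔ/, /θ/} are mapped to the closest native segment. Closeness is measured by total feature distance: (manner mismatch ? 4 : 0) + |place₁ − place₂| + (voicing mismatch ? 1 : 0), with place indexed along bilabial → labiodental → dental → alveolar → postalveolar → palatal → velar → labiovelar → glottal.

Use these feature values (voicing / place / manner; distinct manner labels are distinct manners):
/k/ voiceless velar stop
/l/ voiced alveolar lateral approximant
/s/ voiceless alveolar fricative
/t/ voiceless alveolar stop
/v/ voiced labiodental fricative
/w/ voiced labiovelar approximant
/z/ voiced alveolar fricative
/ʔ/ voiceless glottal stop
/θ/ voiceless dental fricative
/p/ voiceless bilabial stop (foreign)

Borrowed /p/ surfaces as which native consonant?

/t/ is closest: same manner (stop), place distance 3 (bilabial→alveolar), same voicing; total 3. Next closest is /k/ at distance 6.

t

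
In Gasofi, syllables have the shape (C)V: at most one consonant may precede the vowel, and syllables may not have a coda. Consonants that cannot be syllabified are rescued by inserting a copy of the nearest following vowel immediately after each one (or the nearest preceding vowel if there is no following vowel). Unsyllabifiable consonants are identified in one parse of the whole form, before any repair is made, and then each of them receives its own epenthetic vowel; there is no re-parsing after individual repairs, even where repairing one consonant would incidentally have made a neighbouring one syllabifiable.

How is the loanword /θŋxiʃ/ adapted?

Syllabifying with onset maximization leaves /θ/, /ŋ/, /ʃ/ stranded (no codas are permitted; onsets are limited to one consonant).
Each unlicensed consonant becomes the onset of a new syllable: /θ/ → /θi/, /ŋ/ → /ŋi/, /ʃ/ → /ʃi/.

θiŋixiʃi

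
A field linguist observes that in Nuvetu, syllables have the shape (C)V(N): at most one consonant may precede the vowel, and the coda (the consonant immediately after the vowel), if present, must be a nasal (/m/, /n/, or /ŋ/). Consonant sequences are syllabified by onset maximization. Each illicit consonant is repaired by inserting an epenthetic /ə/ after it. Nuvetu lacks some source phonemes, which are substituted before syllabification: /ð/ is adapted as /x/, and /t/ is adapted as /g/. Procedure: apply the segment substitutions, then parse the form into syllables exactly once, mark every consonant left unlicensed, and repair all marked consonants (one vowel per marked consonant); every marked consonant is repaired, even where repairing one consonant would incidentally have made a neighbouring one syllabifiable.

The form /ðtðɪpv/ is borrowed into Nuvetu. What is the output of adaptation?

xəgəxɪpəvə

Substitution: /ð/ → /x/, /t/ → /g/, giving /xgxɪpv/.
Under (C)V(N), the unsyllabifiable consonants are /x/, /g/, /p/, /v/ (only a nasal (/m/, /n/, or /ŋ/) is licensed in coda position; onsets are limited to one consonant).
Each unlicensed consonant becomes the onset of a new syllable: /x/ → /xə/, /g/ → /gə/, /p/ → /pə/, /v/ → /və/.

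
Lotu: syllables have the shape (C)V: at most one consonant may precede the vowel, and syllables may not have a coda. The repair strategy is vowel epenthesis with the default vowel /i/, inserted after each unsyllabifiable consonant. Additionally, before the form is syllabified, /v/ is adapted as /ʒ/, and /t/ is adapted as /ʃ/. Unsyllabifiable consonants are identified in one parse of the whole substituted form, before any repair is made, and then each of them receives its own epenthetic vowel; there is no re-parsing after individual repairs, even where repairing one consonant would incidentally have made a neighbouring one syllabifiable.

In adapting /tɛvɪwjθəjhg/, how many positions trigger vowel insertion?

5

After substitution the input is /ʃɛʒɪwjθəjhg/.
The unsyllabifiable consonants are /w/, /j/, /j/, /h/, /g/; each receives one epenthetic vowel.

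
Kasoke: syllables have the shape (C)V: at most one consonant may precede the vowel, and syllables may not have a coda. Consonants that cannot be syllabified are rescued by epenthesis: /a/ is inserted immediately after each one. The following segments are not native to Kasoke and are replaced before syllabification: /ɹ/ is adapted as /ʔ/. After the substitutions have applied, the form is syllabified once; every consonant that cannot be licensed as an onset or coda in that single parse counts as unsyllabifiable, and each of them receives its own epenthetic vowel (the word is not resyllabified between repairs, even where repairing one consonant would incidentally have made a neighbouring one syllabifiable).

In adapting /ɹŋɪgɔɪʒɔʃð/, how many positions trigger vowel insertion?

After substitution the input is /ʔŋɪgɔɪʒɔʃð/.
The unsyllabifiable consonants are /ʔ/, /ʃ/, /ð/; each receives one epenthetic vowel.

3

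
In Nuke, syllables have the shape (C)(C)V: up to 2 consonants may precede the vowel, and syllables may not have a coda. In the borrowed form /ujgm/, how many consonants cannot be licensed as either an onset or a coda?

The consonants /j/, /g/, /m/ cannot be parsed into a legal (C)(C)V syllable (no codas are permitted; onsets may contain at most 2 consonants).

3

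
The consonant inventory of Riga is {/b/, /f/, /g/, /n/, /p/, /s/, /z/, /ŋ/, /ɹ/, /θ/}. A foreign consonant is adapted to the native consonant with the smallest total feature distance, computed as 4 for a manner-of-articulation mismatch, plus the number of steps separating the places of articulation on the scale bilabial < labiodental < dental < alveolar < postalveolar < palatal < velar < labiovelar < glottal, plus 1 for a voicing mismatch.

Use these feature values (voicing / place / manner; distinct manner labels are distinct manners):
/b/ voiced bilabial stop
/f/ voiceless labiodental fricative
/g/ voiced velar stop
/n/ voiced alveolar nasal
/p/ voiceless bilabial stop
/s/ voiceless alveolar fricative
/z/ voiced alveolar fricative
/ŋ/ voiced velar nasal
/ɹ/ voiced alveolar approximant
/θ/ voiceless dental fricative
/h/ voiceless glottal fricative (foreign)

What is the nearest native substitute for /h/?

/s/ is closest: same manner (fricative), place distance 5 (glottal→alveolar), same voicing; total 5. Next closest is /z/ at distance 6.

s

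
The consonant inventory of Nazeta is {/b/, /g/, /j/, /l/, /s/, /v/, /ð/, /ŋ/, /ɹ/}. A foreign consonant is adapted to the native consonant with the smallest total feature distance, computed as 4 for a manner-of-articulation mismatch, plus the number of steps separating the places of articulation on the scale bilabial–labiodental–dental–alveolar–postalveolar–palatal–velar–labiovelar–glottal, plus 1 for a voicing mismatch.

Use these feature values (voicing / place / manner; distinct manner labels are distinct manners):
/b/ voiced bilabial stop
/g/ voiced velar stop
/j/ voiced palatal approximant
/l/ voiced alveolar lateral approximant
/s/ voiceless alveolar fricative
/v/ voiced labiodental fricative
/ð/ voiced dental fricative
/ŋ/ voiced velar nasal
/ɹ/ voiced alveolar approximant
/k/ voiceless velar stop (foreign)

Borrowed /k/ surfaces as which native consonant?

g

/g/ is closest: same manner (stop), place distance 0 (velar→velar), voicing differs (+1); total 1. Next closest is /ŋ/ at distance 5.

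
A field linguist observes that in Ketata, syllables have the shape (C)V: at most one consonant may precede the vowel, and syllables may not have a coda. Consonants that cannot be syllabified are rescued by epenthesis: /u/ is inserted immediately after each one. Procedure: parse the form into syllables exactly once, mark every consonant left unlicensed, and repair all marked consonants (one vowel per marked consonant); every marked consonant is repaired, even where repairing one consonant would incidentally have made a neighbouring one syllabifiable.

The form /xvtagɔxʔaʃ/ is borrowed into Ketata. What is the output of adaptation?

xuvutagɔxuʔaʃu

Syllabifying with onset maximization leaves /x/, /v/, /x/, /ʃ/ stranded (no codas are permitted; onsets are limited to one consonant).
Epenthesis after each stranded consonant: /x/ → /xu/, /v/ → /vu/, /x/ → /xu/, /ʃ/ → /ʃu/.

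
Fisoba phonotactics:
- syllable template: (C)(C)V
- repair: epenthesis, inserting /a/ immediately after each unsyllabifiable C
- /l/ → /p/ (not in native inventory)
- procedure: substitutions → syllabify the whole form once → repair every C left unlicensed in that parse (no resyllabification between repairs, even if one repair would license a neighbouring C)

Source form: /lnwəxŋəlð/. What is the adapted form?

panwəxŋəpaða

Substitution: /l/ → /p/, giving /pnwəxŋəpð/.
The consonants /p/, /p/, /ð/ cannot be parsed into a legal (C)(C)V syllable (no codas are permitted; onsets may contain at most 2 consonants).
Epenthesis after each stranded consonant: /p/ → /pa/, /p/ → /pa/, /ð/ → /ða/.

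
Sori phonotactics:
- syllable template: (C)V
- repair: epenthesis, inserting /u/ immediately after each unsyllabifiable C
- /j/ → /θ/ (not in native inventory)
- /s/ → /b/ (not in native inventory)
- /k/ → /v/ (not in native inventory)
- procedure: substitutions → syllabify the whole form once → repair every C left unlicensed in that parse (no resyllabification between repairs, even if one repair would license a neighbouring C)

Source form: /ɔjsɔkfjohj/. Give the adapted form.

Substitution: /j/ → /θ/, /s/ → /b/, /k/ → /v/, giving /ɔθbɔvfθohθ/.
Under (C)V, the unsyllabifiable consonants are /θ/, /v/, /f/, /h/, /θ/ (no codas are permitted; onsets are limited to one consonant).
Inserting the epenthetic vowel yields /θ/ → /θu/, /v/ → /vu/, /f/ → /fu/, /h/ → /hu/, /θ/ → /θu/.

ɔθubɔvufuθohuθu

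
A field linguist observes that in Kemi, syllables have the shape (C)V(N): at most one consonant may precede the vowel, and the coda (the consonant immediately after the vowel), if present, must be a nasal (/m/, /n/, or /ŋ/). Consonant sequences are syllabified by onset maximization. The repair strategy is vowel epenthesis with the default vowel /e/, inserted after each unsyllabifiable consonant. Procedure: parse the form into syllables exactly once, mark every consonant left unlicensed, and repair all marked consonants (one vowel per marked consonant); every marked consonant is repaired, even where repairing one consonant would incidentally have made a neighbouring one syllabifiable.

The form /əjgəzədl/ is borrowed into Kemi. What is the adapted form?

Under (C)V(N), the unsyllabifiable consonants are /j/, /d/, /l/ (only a nasal (/m/, /n/, or /ŋ/) is licensed in coda position; onsets are limited to one consonant).
Epenthesis after each stranded consonant: /j/ → /je/, /d/ → /de/, /l/ → /le/.

əjegəzədele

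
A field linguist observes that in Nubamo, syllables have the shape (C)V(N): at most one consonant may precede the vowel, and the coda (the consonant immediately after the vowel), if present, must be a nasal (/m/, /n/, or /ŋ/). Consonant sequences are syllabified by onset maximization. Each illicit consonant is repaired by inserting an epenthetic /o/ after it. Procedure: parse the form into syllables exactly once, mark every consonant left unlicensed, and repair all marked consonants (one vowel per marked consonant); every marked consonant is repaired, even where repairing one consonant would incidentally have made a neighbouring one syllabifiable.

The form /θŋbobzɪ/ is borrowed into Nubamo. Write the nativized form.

Under (C)V(N), the unsyllabifiable consonants are /θ/, /ŋ/, /b/ (only a nasal (/m/, /n/, or /ŋ/) is licensed in coda position; onsets are limited to one consonant).
Epenthesis after each stranded consonant: /θ/ → /θo/, /ŋ/ → /ŋo/, /b/ → /bo/.

θoŋobobozɪ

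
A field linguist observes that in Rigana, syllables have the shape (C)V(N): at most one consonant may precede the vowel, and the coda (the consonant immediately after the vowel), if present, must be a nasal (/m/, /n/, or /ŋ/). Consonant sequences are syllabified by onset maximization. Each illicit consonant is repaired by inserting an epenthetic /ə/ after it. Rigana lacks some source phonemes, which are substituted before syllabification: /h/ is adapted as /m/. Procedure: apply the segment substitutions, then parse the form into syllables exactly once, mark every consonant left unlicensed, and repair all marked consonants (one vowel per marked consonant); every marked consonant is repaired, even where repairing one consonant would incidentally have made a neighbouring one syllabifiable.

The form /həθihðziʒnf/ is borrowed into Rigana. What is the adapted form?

Substitution: /h/ → /m/, giving /məθimðziʒnf/.
Under (C)V(N), the unsyllabifiable consonants are /ð/, /ʒ/, /n/, /f/ (only a nasal (/m/, /n/, or /ŋ/) is licensed in coda position; onsets are limited to one consonant).
Each unlicensed consonant becomes the onset of a new syllable: /ð/ → /ðə/, /ʒ/ → /ʒə/, /n/ → /nə/, /f/ → /fə/.

məθimðəziʒənəfə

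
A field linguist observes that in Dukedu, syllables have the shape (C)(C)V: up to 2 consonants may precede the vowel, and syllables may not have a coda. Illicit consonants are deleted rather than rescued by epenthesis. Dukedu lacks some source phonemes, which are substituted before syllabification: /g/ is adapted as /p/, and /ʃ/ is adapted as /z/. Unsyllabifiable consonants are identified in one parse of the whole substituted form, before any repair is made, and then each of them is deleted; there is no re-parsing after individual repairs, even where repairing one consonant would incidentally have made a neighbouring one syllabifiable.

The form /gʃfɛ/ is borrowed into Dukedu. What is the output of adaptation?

zfɛ

Substitution: /g/ → /p/, /ʃ/ → /z/, giving /pzfɛ/.
The consonants /p/ cannot be parsed into a legal (C)(C)V syllable (no codas are permitted; onsets may contain at most 2 consonants).
Each unlicensed consonant is deleted: /p/.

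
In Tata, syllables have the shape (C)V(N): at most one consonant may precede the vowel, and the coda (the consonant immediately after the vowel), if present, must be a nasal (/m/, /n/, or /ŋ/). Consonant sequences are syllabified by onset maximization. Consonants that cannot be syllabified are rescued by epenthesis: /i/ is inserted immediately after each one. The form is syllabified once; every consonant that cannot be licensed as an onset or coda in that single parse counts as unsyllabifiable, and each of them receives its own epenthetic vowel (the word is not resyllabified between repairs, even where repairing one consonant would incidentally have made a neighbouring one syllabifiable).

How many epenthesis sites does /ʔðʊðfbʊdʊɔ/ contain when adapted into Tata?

3

The unsyllabifiable consonants are /ʔ/, /ð/, /f/; each receives one epenthetic vowel.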